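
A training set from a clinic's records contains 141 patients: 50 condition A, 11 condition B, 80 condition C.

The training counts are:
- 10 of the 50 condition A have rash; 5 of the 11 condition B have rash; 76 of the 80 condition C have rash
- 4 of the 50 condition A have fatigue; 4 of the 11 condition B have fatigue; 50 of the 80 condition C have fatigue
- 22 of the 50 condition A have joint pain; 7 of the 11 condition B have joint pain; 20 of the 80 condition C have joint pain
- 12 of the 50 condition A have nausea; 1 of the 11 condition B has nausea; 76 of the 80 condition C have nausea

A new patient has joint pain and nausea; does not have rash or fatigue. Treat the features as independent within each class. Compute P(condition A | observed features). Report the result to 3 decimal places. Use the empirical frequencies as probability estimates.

condition A: (50/141) × (40/50) × (46/50) × (22/50) × (12/50) ≈ 0.0275609
condition B: (11/141) × (6/11) × (7/11) × (7/11) × (1/11) ≈ 0.00156657
condition C: (80/141) × (4/80) × (30/80) × (20/80) × (76/80) ≈ 0.0025266
P(condition A | x) = 0.0275609 / 0.03165407 ≈ 0.871

0.871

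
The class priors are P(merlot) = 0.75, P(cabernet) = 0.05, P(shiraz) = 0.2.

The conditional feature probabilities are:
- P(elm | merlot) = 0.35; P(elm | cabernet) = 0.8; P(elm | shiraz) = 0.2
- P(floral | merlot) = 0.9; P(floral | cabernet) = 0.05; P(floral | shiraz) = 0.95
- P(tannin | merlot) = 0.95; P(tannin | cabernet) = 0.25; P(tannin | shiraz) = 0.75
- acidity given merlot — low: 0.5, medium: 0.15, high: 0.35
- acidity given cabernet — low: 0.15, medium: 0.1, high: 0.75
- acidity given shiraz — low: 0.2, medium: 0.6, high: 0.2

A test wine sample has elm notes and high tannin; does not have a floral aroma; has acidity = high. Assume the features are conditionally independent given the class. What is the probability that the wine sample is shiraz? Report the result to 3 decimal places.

0.019

merlot: 0.75 × 0.35 × (1−0.9) × 0.95 × 0.35 = 0.008728125
cabernet: 0.05 × 0.8 × (1−0.05) × 0.25 × 0.75 = 0.007125
shiraz: 0.2 × 0.2 × (1−0.95) × 0.75 × 0.2 = 0.0003
P(shiraz | x) = 0.0003 / 0.016153125 ≈ 0.019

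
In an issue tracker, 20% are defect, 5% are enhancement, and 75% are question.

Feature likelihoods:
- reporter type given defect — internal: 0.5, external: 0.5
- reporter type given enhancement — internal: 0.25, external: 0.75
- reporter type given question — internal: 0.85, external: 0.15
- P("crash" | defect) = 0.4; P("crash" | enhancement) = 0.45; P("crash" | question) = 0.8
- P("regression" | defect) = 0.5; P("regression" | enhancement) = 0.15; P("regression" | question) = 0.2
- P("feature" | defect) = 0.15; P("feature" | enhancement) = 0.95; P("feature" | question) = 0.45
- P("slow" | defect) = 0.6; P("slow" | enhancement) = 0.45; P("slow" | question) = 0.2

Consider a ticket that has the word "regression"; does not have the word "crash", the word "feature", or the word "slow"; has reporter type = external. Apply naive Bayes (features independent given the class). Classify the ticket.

defect

defect: 0.2 × 0.5 × (1−0.4) × 0.5 × (1−0.15) × (1−0.6) = 0.0102
enhancement: 0.05 × 0.75 × (1−0.45) × 0.15 × (1−0.95) × (1−0.45) = 0.000085078125
question: 0.75 × 0.15 × (1−0.8) × 0.2 × (1−0.45) × (1−0.2) = 0.00198
Highest score → defect.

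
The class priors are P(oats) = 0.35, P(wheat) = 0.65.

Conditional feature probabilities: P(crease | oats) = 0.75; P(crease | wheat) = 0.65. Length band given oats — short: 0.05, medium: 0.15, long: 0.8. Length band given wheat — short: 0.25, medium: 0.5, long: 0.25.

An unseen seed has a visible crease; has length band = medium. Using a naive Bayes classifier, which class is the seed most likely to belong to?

oats: 0.35 × 0.75 × 0.15 = 0.039375
wheat: 0.65 × 0.65 × 0.5 = 0.21125
Highest score → wheat.

wheat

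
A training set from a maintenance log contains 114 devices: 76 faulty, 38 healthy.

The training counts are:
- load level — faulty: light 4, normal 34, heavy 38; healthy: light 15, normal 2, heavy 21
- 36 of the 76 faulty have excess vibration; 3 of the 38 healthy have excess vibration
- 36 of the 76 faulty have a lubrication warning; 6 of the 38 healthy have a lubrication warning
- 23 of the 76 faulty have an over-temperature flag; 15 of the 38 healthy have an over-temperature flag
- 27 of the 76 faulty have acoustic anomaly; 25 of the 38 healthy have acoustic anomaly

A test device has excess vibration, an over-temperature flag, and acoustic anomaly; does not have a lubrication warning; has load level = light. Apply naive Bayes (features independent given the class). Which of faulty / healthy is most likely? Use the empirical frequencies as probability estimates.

healthy

faulty: (76/114) × (4/76) × (36/76) × (40/76) × (23/76) × (27/76) ≈ 0.000940491
healthy: (38/114) × (15/38) × (3/38) × (32/38) × (15/38) × (25/38) ≈ 0.00227172
Highest score → healthy.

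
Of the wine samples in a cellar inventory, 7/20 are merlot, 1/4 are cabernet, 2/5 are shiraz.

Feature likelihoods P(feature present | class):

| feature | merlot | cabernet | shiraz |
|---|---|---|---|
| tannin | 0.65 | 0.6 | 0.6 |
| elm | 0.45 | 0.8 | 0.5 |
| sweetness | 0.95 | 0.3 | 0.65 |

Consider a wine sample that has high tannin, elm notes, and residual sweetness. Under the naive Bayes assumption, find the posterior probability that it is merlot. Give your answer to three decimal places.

0.460

merlot: 0.35 × 0.65 × 0.45 × 0.95 = 0.09725625
cabernet: 0.25 × 0.6 × 0.8 × 0.3 = 0.036
shiraz: 0.4 × 0.6 × 0.5 × 0.65 = 0.078
P(merlot | x) = 0.09725625 / 0.21125625 ≈ 0.460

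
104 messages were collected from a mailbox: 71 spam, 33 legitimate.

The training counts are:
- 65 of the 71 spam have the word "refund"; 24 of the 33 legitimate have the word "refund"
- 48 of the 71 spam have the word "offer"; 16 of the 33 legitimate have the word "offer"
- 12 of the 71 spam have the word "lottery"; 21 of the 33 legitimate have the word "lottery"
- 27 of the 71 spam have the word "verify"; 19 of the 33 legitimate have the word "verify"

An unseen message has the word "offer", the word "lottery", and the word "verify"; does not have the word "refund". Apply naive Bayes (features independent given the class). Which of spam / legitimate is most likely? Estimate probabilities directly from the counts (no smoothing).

legitimate

spam: (71/104) × (6/71) × (48/71) × (12/71) × (27/71) ≈ 0.00250685
legitimate: (33/104) × (9/33) × (16/33) × (21/33) × (19/33) ≈ 0.0153731
Highest score → legitimate.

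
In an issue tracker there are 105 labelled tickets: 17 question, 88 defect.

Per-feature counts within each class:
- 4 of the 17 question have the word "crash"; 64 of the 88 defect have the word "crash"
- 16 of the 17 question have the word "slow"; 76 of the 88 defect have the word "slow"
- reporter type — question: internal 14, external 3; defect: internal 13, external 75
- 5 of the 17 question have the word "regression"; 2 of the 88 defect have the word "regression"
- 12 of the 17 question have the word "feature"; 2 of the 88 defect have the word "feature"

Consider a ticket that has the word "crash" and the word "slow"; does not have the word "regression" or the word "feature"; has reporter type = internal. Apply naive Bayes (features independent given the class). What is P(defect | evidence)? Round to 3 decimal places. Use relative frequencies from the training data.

question: (17/105) × (4/17) × (16/17) × (14/17) × (12/17) × (5/17) ≈ 0.00613019
defect: (88/105) × (64/88) × (76/88) × (13/88) × (86/88) × (86/88) ≈ 0.0742701
P(defect | x) = 0.0742701 / 0.08040029 ≈ 0.924

0.924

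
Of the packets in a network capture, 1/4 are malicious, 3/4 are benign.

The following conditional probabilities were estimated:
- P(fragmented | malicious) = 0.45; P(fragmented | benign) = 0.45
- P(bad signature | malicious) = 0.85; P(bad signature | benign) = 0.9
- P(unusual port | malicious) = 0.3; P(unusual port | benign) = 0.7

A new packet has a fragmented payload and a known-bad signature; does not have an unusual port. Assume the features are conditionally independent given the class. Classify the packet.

benign

malicious: 0.25 × 0.45 × 0.85 × (1−0.3) = 0.0669375
benign: 0.75 × 0.45 × 0.9 × (1−0.7) = 0.091125
Highest score → benign.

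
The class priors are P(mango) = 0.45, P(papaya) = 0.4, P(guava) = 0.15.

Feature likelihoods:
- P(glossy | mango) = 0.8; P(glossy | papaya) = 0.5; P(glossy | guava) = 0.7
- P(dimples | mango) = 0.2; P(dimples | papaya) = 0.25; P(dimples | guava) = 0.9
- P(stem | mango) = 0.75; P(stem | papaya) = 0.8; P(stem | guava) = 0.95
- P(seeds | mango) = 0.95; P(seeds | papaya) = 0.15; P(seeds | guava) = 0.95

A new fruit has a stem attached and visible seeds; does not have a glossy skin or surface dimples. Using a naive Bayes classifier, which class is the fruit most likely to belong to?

mango

mango: 0.45 × (1−0.8) × (1−0.2) × 0.75 × 0.95 = 0.0513
papaya: 0.4 × (1−0.5) × (1−0.25) × 0.8 × 0.15 = 0.018
guava: 0.15 × (1−0.7) × (1−0.9) × 0.95 × 0.95 = 0.00406125
Highest score → mango.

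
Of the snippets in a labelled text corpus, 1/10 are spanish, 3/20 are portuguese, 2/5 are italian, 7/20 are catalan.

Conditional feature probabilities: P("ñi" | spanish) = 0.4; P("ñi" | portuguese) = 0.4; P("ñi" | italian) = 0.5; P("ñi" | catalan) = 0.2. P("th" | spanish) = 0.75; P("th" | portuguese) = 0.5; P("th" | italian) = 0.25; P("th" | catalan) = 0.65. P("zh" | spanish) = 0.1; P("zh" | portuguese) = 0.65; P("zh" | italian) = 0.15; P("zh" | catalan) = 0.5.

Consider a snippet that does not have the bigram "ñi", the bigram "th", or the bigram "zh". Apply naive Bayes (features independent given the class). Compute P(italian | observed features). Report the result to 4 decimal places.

spanish: 0.1 × (1−0.4) × (1−0.75) × (1−0.1) = 0.0135
portuguese: 0.15 × (1−0.4) × (1−0.5) × (1−0.65) = 0.01575
italian: 0.4 × (1−0.5) × (1−0.25) × (1−0.15) = 0.1275
catalan: 0.35 × (1−0.2) × (1−0.65) × (1−0.5) = 0.049
P(italian | x) = 0.1275 / 0.20575 ≈ 0.6197

0.6197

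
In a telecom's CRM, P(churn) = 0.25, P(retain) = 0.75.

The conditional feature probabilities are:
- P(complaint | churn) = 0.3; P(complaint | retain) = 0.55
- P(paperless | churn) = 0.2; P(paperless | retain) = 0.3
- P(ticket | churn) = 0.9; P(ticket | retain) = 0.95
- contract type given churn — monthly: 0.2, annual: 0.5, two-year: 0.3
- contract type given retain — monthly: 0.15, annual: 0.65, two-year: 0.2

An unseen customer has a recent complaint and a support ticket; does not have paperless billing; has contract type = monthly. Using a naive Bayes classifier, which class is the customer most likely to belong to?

retain

churn: 0.25 × 0.3 × (1−0.2) × 0.9 × 0.2 = 0.0108
retain: 0.75 × 0.55 × (1−0.3) × 0.95 × 0.15 = 0.041146875
Highest score → retain.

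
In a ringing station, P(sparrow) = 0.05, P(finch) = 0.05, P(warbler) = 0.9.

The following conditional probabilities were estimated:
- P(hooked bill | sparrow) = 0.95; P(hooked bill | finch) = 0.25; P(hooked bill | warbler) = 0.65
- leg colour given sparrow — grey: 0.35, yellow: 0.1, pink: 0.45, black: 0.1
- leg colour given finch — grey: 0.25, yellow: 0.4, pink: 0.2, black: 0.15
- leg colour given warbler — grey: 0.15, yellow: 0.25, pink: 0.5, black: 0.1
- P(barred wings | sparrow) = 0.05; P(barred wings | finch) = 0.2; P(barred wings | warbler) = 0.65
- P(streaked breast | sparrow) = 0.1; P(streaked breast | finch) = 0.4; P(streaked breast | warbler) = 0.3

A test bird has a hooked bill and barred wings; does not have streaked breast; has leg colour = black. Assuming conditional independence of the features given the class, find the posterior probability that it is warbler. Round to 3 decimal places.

0.984

sparrow: 0.05 × 0.95 × 0.1 × 0.05 × (1−0.1) = 0.00021375
finch: 0.05 × 0.25 × 0.15 × 0.2 × (1−0.4) = 0.000225
warbler: 0.9 × 0.65 × 0.1 × 0.65 × (1−0.3) = 0.0266175
P(warbler | x) = 0.0266175 / 0.02705625 ≈ 0.984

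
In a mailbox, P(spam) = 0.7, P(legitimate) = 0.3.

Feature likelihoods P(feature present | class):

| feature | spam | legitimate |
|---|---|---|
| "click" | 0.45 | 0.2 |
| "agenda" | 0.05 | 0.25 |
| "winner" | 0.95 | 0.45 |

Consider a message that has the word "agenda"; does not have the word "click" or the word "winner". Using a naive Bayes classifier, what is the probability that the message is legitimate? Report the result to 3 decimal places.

spam: 0.7 × (1−0.45) × 0.05 × (1−0.95) = 0.0009625
legitimate: 0.3 × (1−0.2) × 0.25 × (1−0.45) = 0.033
P(legitimate | x) = 0.033 / 0.0339625 ≈ 0.972

0.972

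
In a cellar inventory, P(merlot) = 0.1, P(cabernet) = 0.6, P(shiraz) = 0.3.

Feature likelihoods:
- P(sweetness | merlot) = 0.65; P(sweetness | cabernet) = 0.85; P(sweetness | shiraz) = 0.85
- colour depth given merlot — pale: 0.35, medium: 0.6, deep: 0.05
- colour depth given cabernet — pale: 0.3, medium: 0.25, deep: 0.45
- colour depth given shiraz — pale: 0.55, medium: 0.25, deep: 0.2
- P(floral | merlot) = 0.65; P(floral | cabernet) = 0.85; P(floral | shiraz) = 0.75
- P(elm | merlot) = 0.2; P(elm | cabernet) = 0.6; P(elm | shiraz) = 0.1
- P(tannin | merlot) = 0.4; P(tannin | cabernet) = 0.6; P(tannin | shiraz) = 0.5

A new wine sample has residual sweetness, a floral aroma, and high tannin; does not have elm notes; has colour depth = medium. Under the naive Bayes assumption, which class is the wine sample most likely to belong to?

cabernet

merlot: 0.1 × 0.65 × 0.6 × 0.65 × (1−0.2) × 0.4 = 0.008112
cabernet: 0.6 × 0.85 × 0.25 × 0.85 × (1−0.6) × 0.6 = 0.02601
shiraz: 0.3 × 0.85 × 0.25 × 0.75 × (1−0.1) × 0.5 = 0.021515625
Highest score → cabernet.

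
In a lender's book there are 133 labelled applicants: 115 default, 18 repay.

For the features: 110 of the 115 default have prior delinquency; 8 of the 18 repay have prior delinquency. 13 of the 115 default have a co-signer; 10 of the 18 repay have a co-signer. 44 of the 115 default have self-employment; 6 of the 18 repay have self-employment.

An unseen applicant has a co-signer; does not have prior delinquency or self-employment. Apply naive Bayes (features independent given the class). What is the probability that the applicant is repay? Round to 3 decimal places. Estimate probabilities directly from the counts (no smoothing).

default: (115/133) × (5/115) × (13/115) × (71/115) ≈ 0.00262376
repay: (18/133) × (10/18) × (10/18) × (12/18) ≈ 0.0278474
P(repay | x) = 0.0278474 / 0.03047116 ≈ 0.914

0.914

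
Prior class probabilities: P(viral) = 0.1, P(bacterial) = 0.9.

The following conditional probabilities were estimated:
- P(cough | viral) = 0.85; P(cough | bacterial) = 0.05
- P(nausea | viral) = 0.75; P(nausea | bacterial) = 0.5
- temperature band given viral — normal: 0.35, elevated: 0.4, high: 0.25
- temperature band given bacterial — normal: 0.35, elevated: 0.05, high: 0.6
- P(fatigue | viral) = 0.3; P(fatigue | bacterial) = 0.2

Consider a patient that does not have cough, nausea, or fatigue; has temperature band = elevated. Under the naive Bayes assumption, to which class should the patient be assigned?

viral: 0.1 × (1−0.85) × (1−0.75) × 0.4 × (1−0.3) = 0.00105
bacterial: 0.9 × (1−0.05) × (1−0.5) × 0.05 × (1−0.2) = 0.0171
Highest score → bacterial.

bacterial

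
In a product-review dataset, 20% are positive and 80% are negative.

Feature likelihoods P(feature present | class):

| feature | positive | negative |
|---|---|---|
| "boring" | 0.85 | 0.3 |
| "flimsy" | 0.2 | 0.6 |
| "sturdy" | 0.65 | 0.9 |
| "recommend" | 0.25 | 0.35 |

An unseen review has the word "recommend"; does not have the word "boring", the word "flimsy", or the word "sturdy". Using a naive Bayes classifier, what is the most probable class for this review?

negative

positive: 0.2 × (1−0.85) × (1−0.2) × (1−0.65) × 0.25 = 0.0021
negative: 0.8 × (1−0.3) × (1−0.6) × (1−0.9) × 0.35 = 0.00784
Highest score → negative.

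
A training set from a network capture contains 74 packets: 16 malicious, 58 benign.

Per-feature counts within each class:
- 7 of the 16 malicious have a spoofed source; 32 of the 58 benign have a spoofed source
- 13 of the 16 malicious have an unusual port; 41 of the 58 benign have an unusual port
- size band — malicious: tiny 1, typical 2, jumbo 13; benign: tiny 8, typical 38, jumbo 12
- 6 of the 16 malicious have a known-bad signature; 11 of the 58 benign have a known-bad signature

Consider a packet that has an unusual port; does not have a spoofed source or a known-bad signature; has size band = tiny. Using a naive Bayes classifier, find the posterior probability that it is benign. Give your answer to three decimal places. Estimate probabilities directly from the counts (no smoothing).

0.878

malicious: (16/74) × (9/16) × (13/16) × (1/16) × (10/16) ≈ 0.00386006
benign: (58/74) × (26/58) × (41/58) × (8/58) × (47/58) ≈ 0.0277606
P(benign | x) = 0.0277606 / 0.03162066 ≈ 0.878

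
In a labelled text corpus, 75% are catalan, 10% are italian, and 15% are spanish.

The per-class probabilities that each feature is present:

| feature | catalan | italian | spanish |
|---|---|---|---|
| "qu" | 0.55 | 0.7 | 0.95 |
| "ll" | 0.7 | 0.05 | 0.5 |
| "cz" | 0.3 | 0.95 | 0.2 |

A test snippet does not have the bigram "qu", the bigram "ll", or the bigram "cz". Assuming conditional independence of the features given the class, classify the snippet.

catalan: 0.75 × (1−0.55) × (1−0.7) × (1−0.3) = 0.070875
italian: 0.1 × (1−0.7) × (1−0.05) × (1−0.95) = 0.001425
spanish: 0.15 × (1−0.95) × (1−0.5) × (1−0.2) = 0.003
Highest score → catalan.

catalan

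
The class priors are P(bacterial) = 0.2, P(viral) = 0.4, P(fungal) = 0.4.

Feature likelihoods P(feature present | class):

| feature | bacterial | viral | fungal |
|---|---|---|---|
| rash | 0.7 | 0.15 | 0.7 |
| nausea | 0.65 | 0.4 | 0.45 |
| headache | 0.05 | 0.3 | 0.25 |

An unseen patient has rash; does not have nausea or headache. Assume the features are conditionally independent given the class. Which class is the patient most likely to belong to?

bacterial: 0.2 × 0.7 × (1−0.65) × (1−0.05) = 0.04655
viral: 0.4 × 0.15 × (1−0.4) × (1−0.3) = 0.0252
fungal: 0.4 × 0.7 × (1−0.45) × (1−0.25) = 0.1155
Highest score → fungal.

fungal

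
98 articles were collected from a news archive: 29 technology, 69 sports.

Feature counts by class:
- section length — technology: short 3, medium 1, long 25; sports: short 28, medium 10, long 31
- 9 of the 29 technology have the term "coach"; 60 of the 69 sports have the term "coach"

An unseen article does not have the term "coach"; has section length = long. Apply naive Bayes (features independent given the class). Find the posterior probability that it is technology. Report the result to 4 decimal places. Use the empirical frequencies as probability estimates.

0.8100

technology: (29/98) × (25/29) × (20/29) ≈ 0.175932
sports: (69/98) × (31/69) × (9/69) ≈ 0.04126
P(technology | x) = 0.175932 / 0.217192 ≈ 0.8100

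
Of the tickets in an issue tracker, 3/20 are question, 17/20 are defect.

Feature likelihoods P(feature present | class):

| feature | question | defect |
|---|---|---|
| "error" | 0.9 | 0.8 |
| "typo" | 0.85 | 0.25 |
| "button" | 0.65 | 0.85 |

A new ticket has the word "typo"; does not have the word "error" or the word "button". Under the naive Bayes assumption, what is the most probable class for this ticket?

defect

question: 0.15 × (1−0.9) × 0.85 × (1−0.65) = 0.0044625
defect: 0.85 × (1−0.8) × 0.25 × (1−0.85) = 0.006375
Highest score → defect.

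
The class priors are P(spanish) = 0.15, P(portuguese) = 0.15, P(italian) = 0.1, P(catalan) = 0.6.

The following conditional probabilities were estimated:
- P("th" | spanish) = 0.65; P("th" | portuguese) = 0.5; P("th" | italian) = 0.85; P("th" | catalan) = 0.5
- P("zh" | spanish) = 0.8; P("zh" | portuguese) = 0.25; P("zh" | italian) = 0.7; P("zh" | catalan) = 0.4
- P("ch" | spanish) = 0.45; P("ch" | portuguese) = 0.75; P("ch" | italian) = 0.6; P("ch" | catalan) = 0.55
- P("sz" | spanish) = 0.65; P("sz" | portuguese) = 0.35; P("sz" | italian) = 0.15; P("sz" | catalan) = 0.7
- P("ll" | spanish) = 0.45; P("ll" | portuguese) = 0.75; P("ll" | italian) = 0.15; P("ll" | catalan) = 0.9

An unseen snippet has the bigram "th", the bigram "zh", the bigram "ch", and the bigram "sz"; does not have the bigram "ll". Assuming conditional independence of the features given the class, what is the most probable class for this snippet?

spanish

spanish: 0.15 × 0.65 × 0.8 × 0.45 × 0.65 × (1−0.45) = 0.01254825
portuguese: 0.15 × 0.5 × 0.25 × 0.75 × 0.35 × (1−0.75) = 0.00123046875
italian: 0.1 × 0.85 × 0.7 × 0.6 × 0.15 × (1−0.15) = 0.00455175
catalan: 0.6 × 0.5 × 0.4 × 0.55 × 0.7 × (1−0.9) = 0.00462
Highest score → spanish.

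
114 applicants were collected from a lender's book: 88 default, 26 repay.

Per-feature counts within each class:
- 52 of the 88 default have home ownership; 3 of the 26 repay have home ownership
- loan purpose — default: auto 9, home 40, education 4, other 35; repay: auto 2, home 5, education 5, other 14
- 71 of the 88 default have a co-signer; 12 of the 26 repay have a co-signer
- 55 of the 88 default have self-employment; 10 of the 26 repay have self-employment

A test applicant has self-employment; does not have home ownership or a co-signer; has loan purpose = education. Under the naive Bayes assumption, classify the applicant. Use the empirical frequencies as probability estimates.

default: (88/114) × (36/88) × (4/88) × (17/88) × (55/88) ≈ 0.00173309
repay: (26/114) × (23/26) × (5/26) × (14/26) × (10/26) ≈ 0.00803528
Highest score → repay.

repay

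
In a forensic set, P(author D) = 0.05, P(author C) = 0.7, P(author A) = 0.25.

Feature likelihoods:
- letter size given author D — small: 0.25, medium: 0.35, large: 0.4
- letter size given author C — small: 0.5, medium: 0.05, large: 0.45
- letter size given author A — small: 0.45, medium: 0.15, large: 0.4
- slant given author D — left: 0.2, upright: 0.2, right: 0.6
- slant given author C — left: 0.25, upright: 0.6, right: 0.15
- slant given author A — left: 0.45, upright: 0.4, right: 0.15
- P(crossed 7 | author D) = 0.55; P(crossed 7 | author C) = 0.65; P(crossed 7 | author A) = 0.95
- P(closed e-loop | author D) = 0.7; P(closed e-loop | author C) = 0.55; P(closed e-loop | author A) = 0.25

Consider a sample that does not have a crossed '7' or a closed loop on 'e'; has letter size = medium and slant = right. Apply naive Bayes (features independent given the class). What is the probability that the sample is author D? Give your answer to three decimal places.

author D: 0.05 × 0.35 × 0.6 × (1−0.55) × (1−0.7) = 0.0014175
author C: 0.7 × 0.05 × 0.15 × (1−0.65) × (1−0.55) = 0.000826875
author A: 0.25 × 0.15 × 0.15 × (1−0.95) × (1−0.25) = 0.0002109375
P(author D | x) = 0.0014175 / 0.0024553125 ≈ 0.577

0.577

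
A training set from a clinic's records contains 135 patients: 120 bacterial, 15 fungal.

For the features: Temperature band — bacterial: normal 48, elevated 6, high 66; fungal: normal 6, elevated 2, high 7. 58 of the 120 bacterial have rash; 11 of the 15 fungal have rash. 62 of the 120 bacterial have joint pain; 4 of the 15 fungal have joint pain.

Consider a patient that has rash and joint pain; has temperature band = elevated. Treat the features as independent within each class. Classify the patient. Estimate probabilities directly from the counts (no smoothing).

bacterial

bacterial: (120/135) × (6/120) × (58/120) × (62/120) ≈ 0.0110988
fungal: (15/135) × (2/15) × (11/15) × (4/15) ≈ 0.00289712
Highest score → bacterial.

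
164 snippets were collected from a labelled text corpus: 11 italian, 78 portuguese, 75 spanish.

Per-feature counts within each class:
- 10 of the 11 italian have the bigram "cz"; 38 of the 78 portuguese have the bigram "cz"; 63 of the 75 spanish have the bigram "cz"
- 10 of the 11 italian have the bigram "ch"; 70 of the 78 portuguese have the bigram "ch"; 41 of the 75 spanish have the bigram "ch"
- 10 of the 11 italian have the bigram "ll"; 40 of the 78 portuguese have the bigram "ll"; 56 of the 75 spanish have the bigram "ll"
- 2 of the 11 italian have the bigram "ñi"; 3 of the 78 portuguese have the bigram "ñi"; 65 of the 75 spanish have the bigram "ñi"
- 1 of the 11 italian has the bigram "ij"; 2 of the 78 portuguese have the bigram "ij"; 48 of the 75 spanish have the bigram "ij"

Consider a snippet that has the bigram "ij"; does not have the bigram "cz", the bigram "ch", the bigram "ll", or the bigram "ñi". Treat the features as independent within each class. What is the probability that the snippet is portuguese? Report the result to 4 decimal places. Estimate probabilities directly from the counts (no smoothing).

0.2942

italian: (11/164) × (1/11) × (1/11) × (1/11) × (9/11) × (1/11) ≈ 0.00000374824
portuguese: (78/164) × (40/78) × (8/78) × (38/78) × (75/78) × (2/78) ≈ 0.000300471
spanish: (75/164) × (12/75) × (34/75) × (19/75) × (10/75) × (48/75) ≈ 0.000717078
P(portuguese | x) = 0.000300471 / 0.00102129724 ≈ 0.2942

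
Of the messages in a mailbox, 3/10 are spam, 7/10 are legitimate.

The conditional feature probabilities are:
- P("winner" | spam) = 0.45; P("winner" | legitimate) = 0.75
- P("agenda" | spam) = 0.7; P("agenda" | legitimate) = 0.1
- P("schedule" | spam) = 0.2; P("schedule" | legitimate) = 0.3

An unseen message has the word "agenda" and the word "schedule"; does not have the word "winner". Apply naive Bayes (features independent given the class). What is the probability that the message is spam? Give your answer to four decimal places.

0.8148

spam: 0.3 × (1−0.45) × 0.7 × 0.2 = 0.0231
legitimate: 0.7 × (1−0.75) × 0.1 × 0.3 = 0.00525
P(spam | x) = 0.0231 / 0.02835 ≈ 0.8148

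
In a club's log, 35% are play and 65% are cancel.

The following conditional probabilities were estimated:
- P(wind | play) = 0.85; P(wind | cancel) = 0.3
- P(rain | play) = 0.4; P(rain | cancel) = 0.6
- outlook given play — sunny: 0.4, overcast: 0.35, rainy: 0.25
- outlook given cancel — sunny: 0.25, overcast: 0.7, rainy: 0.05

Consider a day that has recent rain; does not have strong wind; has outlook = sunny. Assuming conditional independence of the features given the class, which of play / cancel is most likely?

play: 0.35 × (1−0.85) × 0.4 × 0.4 = 0.0084
cancel: 0.65 × (1−0.3) × 0.6 × 0.25 = 0.06825
Highest score → cancel.

cancel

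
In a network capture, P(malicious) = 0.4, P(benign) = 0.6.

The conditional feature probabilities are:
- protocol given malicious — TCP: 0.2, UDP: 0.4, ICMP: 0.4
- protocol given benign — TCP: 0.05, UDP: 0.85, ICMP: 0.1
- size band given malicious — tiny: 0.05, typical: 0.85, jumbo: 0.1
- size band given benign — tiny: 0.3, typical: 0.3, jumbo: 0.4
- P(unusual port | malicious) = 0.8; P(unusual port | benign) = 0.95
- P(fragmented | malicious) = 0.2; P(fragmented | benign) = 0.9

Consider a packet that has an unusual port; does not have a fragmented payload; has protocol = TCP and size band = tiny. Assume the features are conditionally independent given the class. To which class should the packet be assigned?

malicious

malicious: 0.4 × 0.2 × 0.05 × 0.8 × (1−0.2) = 0.00256
benign: 0.6 × 0.05 × 0.3 × 0.95 × (1−0.9) = 0.000855
Highest score → malicious.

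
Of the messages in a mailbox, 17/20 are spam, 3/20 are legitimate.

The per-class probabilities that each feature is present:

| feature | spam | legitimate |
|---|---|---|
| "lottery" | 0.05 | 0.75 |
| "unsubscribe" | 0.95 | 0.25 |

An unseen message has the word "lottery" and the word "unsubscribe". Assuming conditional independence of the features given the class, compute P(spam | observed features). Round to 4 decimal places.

0.5894

spam: 0.85 × 0.05 × 0.95 = 0.040375
legitimate: 0.15 × 0.75 × 0.25 = 0.028125
P(spam | x) = 0.040375 / 0.0685 ≈ 0.5894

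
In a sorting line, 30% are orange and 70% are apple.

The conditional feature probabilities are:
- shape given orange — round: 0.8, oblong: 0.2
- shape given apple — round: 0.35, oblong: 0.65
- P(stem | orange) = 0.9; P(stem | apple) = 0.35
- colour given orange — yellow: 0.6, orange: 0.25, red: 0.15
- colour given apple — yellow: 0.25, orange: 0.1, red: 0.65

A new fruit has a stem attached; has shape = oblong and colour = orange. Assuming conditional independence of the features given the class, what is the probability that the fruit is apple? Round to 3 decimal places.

0.541

orange: 0.3 × 0.2 × 0.9 × 0.25 = 0.0135
apple: 0.7 × 0.65 × 0.35 × 0.1 = 0.015925
P(apple | x) = 0.015925 / 0.029425 ≈ 0.541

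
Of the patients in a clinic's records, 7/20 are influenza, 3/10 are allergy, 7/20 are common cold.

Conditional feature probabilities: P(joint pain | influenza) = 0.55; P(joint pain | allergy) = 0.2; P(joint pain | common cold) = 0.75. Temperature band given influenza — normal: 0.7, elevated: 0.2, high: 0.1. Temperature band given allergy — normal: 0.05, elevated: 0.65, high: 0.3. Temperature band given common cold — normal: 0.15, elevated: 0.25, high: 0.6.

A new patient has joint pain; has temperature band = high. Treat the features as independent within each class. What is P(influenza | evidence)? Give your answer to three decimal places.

influenza: 0.35 × 0.55 × 0.1 = 0.01925
allergy: 0.3 × 0.2 × 0.3 = 0.018
common cold: 0.35 × 0.75 × 0.6 = 0.1575
P(influenza | x) = 0.01925 / 0.19475 ≈ 0.099

0.099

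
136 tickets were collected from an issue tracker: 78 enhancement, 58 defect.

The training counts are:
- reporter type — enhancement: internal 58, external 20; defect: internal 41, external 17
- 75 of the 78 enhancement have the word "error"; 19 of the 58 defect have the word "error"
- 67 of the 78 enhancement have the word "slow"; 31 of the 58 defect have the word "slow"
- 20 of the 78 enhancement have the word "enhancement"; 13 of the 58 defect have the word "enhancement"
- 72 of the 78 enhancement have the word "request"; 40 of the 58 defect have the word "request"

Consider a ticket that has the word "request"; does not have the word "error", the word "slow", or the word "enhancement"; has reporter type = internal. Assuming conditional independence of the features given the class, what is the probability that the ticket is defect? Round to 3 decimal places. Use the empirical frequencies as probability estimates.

enhancement: (78/136) × (58/78) × (3/78) × (11/78) × (58/78) × (72/78) ≈ 0.00158776
defect: (58/136) × (41/58) × (39/58) × (27/58) × (45/58) × (40/58) ≈ 0.0504933
P(defect | x) = 0.0504933 / 0.05208106 ≈ 0.970

0.970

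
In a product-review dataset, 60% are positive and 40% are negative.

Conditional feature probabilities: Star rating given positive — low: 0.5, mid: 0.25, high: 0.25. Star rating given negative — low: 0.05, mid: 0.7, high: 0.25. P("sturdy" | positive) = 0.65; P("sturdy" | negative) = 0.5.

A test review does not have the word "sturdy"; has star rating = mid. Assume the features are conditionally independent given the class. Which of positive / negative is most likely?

positive: 0.6 × 0.25 × (1−0.65) = 0.0525
negative: 0.4 × 0.7 × (1−0.5) = 0.14
Highest score → negative.

negative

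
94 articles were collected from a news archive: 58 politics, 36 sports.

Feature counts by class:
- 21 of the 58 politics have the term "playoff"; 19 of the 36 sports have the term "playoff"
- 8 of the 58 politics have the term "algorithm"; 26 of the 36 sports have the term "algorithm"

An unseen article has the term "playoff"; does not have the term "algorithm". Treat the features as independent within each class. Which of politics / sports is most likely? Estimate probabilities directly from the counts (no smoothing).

politics

politics: (58/94) × (21/58) × (50/58) ≈ 0.19259
sports: (36/94) × (19/36) × (10/36) ≈ 0.0561466
Highest score → politics.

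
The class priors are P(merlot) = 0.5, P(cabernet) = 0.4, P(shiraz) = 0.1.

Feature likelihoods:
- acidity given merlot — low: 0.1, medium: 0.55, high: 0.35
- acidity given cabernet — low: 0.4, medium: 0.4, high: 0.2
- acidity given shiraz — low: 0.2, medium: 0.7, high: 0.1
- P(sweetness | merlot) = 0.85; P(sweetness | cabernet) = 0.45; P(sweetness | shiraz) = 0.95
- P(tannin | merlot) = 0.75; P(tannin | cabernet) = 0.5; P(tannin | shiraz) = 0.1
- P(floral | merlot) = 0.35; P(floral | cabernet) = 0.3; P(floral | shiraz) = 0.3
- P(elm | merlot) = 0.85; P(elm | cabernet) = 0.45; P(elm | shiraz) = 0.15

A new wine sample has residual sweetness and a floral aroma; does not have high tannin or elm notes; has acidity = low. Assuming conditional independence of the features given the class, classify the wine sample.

merlot: 0.5 × 0.1 × 0.85 × (1−0.75) × 0.35 × (1−0.85) = 0.0005578125
cabernet: 0.4 × 0.4 × 0.45 × (1−0.5) × 0.3 × (1−0.45) = 0.00594
shiraz: 0.1 × 0.2 × 0.95 × (1−0.1) × 0.3 × (1−0.15) = 0.0043605
Highest score → cabernet.

cabernet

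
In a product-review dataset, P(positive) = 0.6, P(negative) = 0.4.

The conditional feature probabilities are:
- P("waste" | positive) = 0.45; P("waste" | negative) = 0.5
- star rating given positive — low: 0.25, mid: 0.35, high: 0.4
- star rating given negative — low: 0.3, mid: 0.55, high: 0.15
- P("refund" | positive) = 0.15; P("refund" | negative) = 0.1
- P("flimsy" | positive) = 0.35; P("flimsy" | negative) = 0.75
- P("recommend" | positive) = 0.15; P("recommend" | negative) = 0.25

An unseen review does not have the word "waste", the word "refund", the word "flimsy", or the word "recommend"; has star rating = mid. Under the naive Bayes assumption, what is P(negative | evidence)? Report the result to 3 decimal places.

0.255

positive: 0.6 × (1−0.45) × 0.35 × (1−0.15) × (1−0.35) × (1−0.15) = 0.0542416875
negative: 0.4 × (1−0.5) × 0.55 × (1−0.1) × (1−0.75) × (1−0.25) = 0.0185625
P(negative | x) = 0.0185625 / 0.0728041875 ≈ 0.255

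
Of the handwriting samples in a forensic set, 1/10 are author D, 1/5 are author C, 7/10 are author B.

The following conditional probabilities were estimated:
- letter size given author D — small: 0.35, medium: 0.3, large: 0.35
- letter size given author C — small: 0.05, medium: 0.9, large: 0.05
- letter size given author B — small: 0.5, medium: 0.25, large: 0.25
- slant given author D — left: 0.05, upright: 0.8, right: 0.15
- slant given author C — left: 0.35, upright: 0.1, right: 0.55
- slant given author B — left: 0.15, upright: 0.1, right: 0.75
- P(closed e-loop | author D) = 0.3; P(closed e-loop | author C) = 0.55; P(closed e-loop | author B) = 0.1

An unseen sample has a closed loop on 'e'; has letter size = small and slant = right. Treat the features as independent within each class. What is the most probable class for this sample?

author D: 0.1 × 0.35 × 0.15 × 0.3 = 0.001575
author C: 0.2 × 0.05 × 0.55 × 0.55 = 0.003025
author B: 0.7 × 0.5 × 0.75 × 0.1 = 0.02625
Highest score → author B.

author B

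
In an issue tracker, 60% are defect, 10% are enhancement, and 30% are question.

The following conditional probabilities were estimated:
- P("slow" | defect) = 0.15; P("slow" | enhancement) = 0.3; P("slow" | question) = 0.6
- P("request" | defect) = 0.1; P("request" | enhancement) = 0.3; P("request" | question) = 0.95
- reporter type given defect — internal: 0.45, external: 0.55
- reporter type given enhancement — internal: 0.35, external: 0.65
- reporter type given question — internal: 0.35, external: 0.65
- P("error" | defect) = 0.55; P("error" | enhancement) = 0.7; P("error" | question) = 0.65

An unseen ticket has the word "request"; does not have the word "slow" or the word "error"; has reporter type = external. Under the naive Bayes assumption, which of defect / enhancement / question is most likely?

question

defect: 0.6 × (1−0.15) × 0.1 × 0.55 × (1−0.55) = 0.0126225
enhancement: 0.1 × (1−0.3) × 0.3 × 0.65 × (1−0.7) = 0.004095
question: 0.3 × (1−0.6) × 0.95 × 0.65 × (1−0.65) = 0.025935
Highest score → question.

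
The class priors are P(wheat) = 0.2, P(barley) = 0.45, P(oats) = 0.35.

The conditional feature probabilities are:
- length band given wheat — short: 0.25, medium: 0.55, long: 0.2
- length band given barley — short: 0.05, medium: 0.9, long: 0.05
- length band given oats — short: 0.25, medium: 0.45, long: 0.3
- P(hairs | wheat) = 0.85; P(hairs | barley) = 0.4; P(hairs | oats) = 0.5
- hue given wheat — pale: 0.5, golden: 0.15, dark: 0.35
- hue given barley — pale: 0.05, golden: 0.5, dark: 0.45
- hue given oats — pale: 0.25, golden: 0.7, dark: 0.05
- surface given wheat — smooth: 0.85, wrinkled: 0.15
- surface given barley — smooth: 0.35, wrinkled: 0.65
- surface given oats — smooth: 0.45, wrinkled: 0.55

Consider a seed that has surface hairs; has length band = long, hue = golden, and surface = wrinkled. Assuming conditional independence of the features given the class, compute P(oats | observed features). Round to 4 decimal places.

wheat: 0.2 × 0.2 × 0.85 × 0.15 × 0.15 = 0.000765
barley: 0.45 × 0.05 × 0.4 × 0.5 × 0.65 = 0.002925
oats: 0.35 × 0.3 × 0.5 × 0.7 × 0.55 = 0.0202125
P(oats | x) = 0.0202125 / 0.0239025 ≈ 0.8456

0.8456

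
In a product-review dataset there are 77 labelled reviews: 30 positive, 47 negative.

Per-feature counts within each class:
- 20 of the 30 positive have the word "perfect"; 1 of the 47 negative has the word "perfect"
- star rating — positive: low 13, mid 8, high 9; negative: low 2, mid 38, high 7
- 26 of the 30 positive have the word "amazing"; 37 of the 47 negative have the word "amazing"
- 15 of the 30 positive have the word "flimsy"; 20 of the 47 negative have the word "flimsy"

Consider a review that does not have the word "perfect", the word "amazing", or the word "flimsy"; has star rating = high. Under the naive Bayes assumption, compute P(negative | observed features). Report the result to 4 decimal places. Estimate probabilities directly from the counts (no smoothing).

positive: (30/77) × (10/30) × (9/30) × (4/30) × (15/30) ≈ 0.0025974
negative: (47/77) × (46/47) × (7/47) × (10/47) × (27/47) ≈ 0.0108752
P(negative | x) = 0.0108752 / 0.0134726 ≈ 0.8072

0.8072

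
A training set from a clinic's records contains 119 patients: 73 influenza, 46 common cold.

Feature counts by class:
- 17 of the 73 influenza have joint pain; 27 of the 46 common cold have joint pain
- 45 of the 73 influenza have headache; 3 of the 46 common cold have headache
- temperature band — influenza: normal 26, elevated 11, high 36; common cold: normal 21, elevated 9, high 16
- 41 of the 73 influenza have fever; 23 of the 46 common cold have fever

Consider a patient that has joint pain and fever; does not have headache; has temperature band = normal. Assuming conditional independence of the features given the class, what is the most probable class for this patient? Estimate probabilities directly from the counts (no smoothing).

common cold

influenza: (73/119) × (17/73) × (28/73) × (26/73) × (41/73) ≈ 0.010961
common cold: (46/119) × (27/46) × (43/46) × (21/46) × (23/46) ≈ 0.0484127
Highest score → common cold.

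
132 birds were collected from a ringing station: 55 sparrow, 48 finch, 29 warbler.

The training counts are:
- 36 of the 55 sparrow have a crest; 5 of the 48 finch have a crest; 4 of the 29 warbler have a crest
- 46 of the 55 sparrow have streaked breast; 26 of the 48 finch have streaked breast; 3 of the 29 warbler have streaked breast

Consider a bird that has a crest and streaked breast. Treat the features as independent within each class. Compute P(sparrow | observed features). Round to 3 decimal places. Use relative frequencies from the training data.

sparrow: (55/132) × (36/55) × (46/55) ≈ 0.228099
finch: (48/132) × (5/48) × (26/48) ≈ 0.0205177
warbler: (29/132) × (4/29) × (3/29) ≈ 0.0031348
P(sparrow | x) = 0.228099 / 0.2517515 ≈ 0.906

0.906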